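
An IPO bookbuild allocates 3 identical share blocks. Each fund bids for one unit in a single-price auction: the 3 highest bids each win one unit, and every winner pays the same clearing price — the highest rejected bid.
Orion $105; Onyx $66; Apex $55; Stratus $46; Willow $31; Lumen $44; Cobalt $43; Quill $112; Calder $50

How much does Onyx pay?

Sorting: 112 (Quill), 105 (Orion), 66 (Onyx), 55 (Apex), 50 (Calder), …
Top 3: Quill, Orion, Onyx.
First losing bid is Apex's $55, which sets the uniform price.
Onyx wins → pays $55.

Onyx pays $55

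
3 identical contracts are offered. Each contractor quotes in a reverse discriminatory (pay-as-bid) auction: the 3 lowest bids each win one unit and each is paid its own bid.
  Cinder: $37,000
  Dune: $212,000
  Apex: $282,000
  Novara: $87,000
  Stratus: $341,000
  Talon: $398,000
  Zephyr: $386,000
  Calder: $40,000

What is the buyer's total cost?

Total cost: $164,000

Ordering the bids: 37,000 (Cinder), 40,000 (Calder), 87,000 (Novara), 212,000 (Dune), 282,000 (Apex), …
The 3 lowest are Cinder, Calder, Novara.
Total cost = 37,000 + 40,000 + 87,000 = $164,000.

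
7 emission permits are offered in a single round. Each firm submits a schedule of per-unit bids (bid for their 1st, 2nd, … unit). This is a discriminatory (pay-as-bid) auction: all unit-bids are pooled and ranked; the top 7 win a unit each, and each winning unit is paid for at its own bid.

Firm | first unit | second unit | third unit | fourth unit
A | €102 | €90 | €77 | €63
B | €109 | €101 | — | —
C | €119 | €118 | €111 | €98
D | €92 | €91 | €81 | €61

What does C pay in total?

Pooled unit-bids ranked (top 7): 119 (C-1), 118 (C-2), 111 (C-3), 109 (B-1), 102 (A-1), 101 (B-2), 98 (C-4)
Next rejected bid: €92 (not a price — pay-as-bid).
C's winning unit-bids: 119 + 118 + 111 + 98 = €446.

C pays €446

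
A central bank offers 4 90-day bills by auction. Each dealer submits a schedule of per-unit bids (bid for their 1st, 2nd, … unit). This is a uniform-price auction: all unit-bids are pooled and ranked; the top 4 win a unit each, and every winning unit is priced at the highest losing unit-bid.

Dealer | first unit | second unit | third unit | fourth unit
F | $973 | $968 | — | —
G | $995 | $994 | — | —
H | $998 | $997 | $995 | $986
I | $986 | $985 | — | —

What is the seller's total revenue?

Total revenue: $3,976

Pooled unit-bids ranked (top 4): 998 (H-1), 997 (H-2), 995 (G-1), 995 (H-3)
First bid not allocated: $994.
Allocation: G 1, H 3. Every unit priced at $994.
Revenue = 4 × 994 = $3,976.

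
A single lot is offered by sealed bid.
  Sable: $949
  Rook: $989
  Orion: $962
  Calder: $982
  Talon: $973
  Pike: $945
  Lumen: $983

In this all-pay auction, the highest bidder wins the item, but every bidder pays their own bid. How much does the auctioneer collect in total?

Total revenue: $6,783

Bids in order: 989 (Rook) > 983 (Lumen) > 982 (Calder) > 973 (Talon) > 962 (Orion) > 949 (Sable) > …
Rook wins with the top bid; all bids are sunk regardless.
Every bidder forfeits their bid regardless of winning.
Revenue = 949 + 989 + 962 + 982 + 973 + 945 + 983 = $6,783.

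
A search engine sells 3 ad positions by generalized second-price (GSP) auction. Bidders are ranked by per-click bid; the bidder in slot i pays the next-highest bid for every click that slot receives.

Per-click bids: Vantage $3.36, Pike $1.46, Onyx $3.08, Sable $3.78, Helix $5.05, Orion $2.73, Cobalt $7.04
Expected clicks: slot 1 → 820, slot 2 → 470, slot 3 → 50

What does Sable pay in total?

Sable pays $168.00

Per-click bids in order: $7.04 (Cobalt) > $5.05 (Helix) > $3.78 (Sable) > $3.36 (Vantage) > …
Sable holds slot 3 → pays next bid $3.36 × 50 clicks = $168.00.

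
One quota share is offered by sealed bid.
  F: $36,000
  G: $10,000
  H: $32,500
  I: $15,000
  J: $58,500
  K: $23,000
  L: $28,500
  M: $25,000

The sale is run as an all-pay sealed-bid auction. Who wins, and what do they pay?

J pays $58,500

All-pay sealed-bid auction: the highest bidder wins the item, but every bidder pays their own bid.
Bids in order: 58,500 (J) > 36,000 (F) > 32,500 (H) > 28,500 (L) > 25,000 (M) > 23,000 (K) > …
J is highest and takes the item; every bidder forfeits their bid.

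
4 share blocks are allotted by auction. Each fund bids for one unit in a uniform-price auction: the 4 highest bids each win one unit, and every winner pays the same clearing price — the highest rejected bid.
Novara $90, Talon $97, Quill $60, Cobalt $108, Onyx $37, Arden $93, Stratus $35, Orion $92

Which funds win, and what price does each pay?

Bids ranked high→low: 108 (Cobalt), 97 (Talon), 93 (Arden), 92 (Orion), 90 (Novara), 60 (Quill), …
The 4 highest are Cobalt, Talon, Arden, Orion.
Highest unsuccessful bid: $90 → clearing price.

Cobalt, Talon, Arden, Orion; each pays $90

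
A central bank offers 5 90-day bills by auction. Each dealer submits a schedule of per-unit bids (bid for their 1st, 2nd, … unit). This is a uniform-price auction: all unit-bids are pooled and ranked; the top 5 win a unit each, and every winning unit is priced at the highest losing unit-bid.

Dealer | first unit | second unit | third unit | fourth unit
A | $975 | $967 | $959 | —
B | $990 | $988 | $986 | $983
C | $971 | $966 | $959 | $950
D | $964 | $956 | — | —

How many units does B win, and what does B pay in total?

Pooled unit-bids ranked (top 5): 990 (B-1), 988 (B-2), 986 (B-3), 983 (B-4), 975 (A-1)
The (k+1)-th unit-bid is $971.
B wins 4 unit(s) at $971 each.

B: 4 units, pays $3,884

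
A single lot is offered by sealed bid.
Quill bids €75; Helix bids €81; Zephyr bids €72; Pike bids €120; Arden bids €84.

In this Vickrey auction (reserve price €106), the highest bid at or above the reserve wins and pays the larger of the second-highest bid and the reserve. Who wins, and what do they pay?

Vickrey auction (reserve price €106): the highest bid at or above the reserve wins and pays the larger of the second-highest bid and the reserve.
Bids ranked: 120 (Pike) > 84 (Arden) > 81 (Helix) > 75 (Quill) > 72 (Zephyr)
Highest eligible bid: Pike at €120.
max(second-highest €84, reserve €106) = €106.

Pike pays €106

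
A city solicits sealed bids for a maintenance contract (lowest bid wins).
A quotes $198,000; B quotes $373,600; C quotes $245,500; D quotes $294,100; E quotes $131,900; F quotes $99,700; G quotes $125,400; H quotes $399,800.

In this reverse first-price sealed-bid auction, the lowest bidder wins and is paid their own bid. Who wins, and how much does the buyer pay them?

F is paid $99,700

Bids in order: 99,700 (F) < 125,400 (G) < 131,900 (E) < 198,000 (A) < 245,500 (C) < 294,100 (D) < …
First-price: F is paid what they bid, $99,700.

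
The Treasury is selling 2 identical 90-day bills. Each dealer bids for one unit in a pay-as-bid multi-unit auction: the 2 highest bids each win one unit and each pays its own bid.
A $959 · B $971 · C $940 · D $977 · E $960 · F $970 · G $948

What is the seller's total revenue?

Total revenue: $1,948

Bids ranked high→low: 977 (D), 971 (B), 970 (F), 960 (E), …
Top 2: D, B.
Total revenue = 977 + 971 = $1,948.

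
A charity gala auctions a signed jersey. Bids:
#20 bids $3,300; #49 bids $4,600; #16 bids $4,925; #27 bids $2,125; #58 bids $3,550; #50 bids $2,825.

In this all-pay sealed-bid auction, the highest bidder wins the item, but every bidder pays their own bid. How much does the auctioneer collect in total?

Rule: the highest bidder wins the item, but every bidder pays their own bid.
Bids ranked: 4,925 (#16) > 4,600 (#49) > 3,550 (#58) > 3,300 (#20) > 2,825 (#50) > 2,125 (#27)
Every bidder forfeits their bid regardless of winning.
Revenue = 3,300 + 4,600 + 4,925 + 2,125 + 3,550 + 2,825 = $21,325.

Total revenue: $21,325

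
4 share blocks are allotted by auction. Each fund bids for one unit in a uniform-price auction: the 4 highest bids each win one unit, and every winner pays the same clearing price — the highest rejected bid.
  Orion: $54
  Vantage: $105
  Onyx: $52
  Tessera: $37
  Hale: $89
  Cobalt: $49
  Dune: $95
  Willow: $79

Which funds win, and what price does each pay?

Vantage, Dune, Hale, Willow; each pays $54

Sorting: 105 (Vantage), 95 (Dune), 89 (Hale), 79 (Willow), 54 (Orion), 52 (Onyx), …
The 4 highest are Vantage, Dune, Hale, Willow.
First losing bid is Orion's $54, which sets the uniform price.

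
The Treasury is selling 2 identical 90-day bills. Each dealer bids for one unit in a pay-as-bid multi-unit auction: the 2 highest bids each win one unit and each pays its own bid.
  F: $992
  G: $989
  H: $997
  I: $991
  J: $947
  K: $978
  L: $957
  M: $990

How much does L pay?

L pays $0

Sorting: 997 (H), 992 (F), 991 (I), 990 (M), …
Top 2: H, F.
L does not win → $0.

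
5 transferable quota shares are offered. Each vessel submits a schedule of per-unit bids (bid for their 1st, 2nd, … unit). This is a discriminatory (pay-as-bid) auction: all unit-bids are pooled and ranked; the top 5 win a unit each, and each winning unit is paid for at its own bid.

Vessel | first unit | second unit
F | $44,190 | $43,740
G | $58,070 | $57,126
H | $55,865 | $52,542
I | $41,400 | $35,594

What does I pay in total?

I pays $0

All unit-bids, highest first — top 5: 58,070 (G-1), 57,126 (G-2), 55,865 (H-1), 52,542 (H-2), 44,190 (F-1)
Next rejected bid: $43,740 (not a price — pay-as-bid).
I wins no units.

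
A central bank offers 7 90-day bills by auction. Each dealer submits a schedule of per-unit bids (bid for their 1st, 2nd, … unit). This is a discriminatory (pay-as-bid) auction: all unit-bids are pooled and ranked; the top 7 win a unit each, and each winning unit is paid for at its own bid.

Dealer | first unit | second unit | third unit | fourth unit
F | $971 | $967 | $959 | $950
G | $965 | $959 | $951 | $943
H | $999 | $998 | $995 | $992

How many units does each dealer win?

All unit-bids, highest first — top 7: 999 (H-1), 998 (H-2), 995 (H-3), 992 (H-4), 971 (F-1), 967 (F-2), 965 (G-1)
Next rejected bid: $959 (not a price — pay-as-bid).
Allocation: F 2, G 1, H 4.

F 2, G 1, H 4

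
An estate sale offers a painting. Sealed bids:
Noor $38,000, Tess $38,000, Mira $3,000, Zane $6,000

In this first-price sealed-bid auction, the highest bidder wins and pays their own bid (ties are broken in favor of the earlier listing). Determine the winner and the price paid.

Noor pays $38,000

Bids ranked: 38,000 (Noor) > 38,000 (Tess) > 6,000 (Zane) > 3,000 (Mira)
Noor and Tess tie at $38,000; tie-break gives it to Noor.
First-price: Noor pays what they bid, $38,000.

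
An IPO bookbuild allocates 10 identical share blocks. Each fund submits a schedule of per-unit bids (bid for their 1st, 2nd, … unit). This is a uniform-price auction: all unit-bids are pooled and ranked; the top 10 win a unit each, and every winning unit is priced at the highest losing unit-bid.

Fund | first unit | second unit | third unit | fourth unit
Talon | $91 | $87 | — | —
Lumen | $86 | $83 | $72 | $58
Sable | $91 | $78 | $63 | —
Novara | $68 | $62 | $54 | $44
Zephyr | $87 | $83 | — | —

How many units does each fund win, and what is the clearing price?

Merging the schedules and taking the best 10: 91 (Talon-1), 91 (Sable-1), 87 (Talon-2), 87 (Zephyr-1), 86 (Lumen-1), 83 (Lumen-2), 83 (Zephyr-2), 78 (Sable-2), 72 (Lumen-3), 68 (Novara-1)
Highest rejected unit-bid = $63.
Allocation: Lumen 3, Novara 1, Sable 2, Talon 2, Zephyr 2.

Lumen 3, Novara 1, Sable 2, Talon 2, Zephyr 2; clearing price $63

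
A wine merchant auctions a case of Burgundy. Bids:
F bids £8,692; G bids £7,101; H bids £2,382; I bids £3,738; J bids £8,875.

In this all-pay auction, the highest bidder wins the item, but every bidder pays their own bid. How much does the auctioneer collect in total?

Sorting bids: 8,875 (J) > 8,692 (F) > 7,101 (G) > 3,738 (I) > 2,382 (H)
Every bidder forfeits their bid regardless of winning.
Revenue = 8,692 + 7,101 + 2,382 + 3,738 + 8,875 = £30,788.

Total revenue: £30,788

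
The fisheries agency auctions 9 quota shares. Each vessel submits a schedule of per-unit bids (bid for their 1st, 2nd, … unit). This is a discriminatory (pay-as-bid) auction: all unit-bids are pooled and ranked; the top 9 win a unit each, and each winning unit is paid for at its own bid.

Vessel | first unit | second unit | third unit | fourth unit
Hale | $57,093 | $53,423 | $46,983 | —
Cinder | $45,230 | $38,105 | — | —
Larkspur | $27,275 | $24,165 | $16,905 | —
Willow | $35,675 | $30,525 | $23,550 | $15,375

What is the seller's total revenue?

Total revenue: $358,474

All unit-bids, highest first — top 9: 57,093 (Hale-1), 53,423 (Hale-2), 46,983 (Hale-3), 45,230 (Cinder-1), 38,105 (Cinder-2), 35,675 (Willow-1), 30,525 (Willow-2), 27,275 (Larkspur-1), 24,165 (Larkspur-2)
Next rejected bid: $23,550 (not a price — pay-as-bid).
Each winning unit pays its own bid.
Revenue = 57,093 + 53,423 + 46,983 + 45,230 + 38,105 + 35,675 + 30,525 + 27,275 + 24,165 = $358,474.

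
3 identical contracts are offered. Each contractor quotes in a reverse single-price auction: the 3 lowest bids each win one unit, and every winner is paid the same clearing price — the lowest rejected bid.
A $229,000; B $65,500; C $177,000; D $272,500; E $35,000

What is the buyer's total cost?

Bids ranked low→high: 35,000 (E), 65,500 (B), 177,000 (C), 229,000 (A), 272,500 (D)
Winners (3 units): E, B, C.
Lowest unsuccessful bid: $229,000 → clearing price.
Total cost = 3 × $229,000 = $687,000.

Total cost: $687,000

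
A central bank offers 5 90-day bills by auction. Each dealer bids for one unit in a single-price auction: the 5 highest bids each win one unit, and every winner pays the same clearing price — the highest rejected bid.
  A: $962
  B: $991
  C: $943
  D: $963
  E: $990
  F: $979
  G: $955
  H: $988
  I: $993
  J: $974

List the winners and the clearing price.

I, B, E, H, F; each pays $974

Ordering the bids: 993 (I), 991 (B), 990 (E), 988 (H), 979 (F), 974 (J), 963 (D), …
The 5 highest are I, B, E, H, F.
Clearing price = highest rejected bid = $974.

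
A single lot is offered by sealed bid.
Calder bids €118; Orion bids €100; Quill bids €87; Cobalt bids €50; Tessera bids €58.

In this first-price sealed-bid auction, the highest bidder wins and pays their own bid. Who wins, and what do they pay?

First-price sealed-bid auction: the highest bidder wins and pays their own bid.
Bids ranked: 118 (Calder) > 100 (Orion) > 87 (Quill) > 58 (Tessera) > 50 (Cobalt)
Calder is highest → pays own bid, €118.

Calder pays €118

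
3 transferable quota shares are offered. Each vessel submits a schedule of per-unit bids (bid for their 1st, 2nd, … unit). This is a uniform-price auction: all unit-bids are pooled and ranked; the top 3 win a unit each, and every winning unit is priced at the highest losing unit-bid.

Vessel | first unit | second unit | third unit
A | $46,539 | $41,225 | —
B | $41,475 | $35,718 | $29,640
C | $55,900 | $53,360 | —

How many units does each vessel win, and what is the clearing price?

A 1, C 2; clearing price $41,475

All unit-bids, highest first — top 3: 55,900 (C-1), 53,360 (C-2), 46,539 (A-1)
The (k+1)-th unit-bid is $41,475.
Allocation: A 1, C 2.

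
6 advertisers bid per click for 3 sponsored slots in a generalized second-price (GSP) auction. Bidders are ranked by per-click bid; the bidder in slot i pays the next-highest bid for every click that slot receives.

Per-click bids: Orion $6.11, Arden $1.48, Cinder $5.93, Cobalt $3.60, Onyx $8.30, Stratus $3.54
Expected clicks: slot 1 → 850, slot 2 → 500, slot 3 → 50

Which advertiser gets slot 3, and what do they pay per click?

Cinder; $3.60 per click

Per-click bids in order: $8.30 (Onyx) > $6.11 (Orion) > $5.93 (Cinder) > $3.60 (Cobalt) > …
Slot 3 goes to the third-ranked bidder, Cinder, who pays the next bid down: $3.60/click.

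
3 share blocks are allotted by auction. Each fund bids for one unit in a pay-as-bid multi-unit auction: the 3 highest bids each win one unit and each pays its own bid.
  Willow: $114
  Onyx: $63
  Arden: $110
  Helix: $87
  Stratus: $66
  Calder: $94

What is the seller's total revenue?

Bids ranked high→low: 114 (Willow), 110 (Arden), 94 (Calder), 87 (Helix), 66 (Stratus), …
Winners (3 units): Willow, Arden, Calder.
Total revenue = 114 + 110 + 94 = $318.

Total revenue: $318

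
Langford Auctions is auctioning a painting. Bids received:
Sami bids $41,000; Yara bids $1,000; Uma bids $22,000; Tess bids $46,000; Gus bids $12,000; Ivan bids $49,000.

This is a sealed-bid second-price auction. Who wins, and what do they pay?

Bids ranked: 49,000 (Ivan) > 46,000 (Tess) > 41,000 (Sami) > 22,000 (Uma) > 12,000 (Gus) > 1,000 (Yara)
Ivan is highest; pays the second-highest bid, $46,000.

Ivan pays $46,000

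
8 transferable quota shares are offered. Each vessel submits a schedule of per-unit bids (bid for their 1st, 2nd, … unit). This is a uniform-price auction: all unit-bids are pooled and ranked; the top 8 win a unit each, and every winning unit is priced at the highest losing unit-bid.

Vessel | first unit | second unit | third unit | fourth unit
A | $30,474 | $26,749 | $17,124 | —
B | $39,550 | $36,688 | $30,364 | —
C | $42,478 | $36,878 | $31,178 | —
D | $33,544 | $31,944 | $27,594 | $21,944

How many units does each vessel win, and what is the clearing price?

Merging the schedules and taking the best 8: 42,478 (C-1), 39,550 (B-1), 36,878 (C-2), 36,688 (B-2), 33,544 (D-1), 31,944 (D-2), 31,178 (C-3), 30,474 (A-1)
The (k+1)-th unit-bid is $30,364.
Allocation: A 1, B 2, C 3, D 2.

A 1, B 2, C 3, D 2; clearing price $30,364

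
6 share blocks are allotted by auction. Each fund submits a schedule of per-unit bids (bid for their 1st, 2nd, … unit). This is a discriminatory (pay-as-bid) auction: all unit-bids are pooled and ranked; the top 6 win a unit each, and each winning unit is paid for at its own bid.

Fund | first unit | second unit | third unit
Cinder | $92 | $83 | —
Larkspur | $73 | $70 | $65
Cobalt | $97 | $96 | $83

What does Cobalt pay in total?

Cobalt pays $276

Merging the schedules and taking the best 6: 97 (Cobalt-1), 96 (Cobalt-2), 92 (Cinder-1), 83 (Cinder-2), 83 (Cobalt-3), 73 (Larkspur-1)
Next rejected bid: $70 (not a price — pay-as-bid).
Cobalt's winning unit-bids: 97 + 96 + 83 = $276.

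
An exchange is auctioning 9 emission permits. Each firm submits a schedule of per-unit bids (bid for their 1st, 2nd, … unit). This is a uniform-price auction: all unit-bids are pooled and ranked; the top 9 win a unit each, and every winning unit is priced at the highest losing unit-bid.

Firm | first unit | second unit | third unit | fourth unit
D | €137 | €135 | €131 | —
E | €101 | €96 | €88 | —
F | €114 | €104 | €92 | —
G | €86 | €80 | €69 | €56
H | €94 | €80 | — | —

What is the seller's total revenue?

Merging the schedules and taking the best 9: 137 (D-1), 135 (D-2), 131 (D-3), 114 (F-1), 104 (F-2), 101 (E-1), 96 (E-2), 94 (H-1), 92 (F-3)
First bid not allocated: €88.
Allocation: D 3, E 2, F 3, H 1. Every unit priced at €88.
Revenue = 9 × 88 = €792.

Total revenue: €792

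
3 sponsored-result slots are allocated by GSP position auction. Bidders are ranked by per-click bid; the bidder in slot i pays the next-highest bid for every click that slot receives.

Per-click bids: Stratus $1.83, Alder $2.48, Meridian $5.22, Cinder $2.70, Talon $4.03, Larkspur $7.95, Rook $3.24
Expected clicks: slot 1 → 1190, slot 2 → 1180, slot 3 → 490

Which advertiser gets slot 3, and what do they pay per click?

Per-click bids in order: $7.95 (Larkspur) > $5.22 (Meridian) > $4.03 (Talon) > $3.24 (Rook) > …
Slot 3 goes to the third-ranked bidder, Talon, who pays the next bid down: $3.24/click.

Talon; $3.24 per click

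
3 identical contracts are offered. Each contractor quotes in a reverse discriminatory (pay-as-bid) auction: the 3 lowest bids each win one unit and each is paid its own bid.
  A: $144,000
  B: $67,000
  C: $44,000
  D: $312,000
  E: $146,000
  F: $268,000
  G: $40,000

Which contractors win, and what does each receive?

G $40,000, C $44,000, B $67,000

Ordering the bids: 40,000 (G), 44,000 (C), 67,000 (B), 144,000 (A), 146,000 (E), …
Lowest 3: G, C, B.
Each winner is paid its own bid: G $40,000, C $44,000, B $67,000.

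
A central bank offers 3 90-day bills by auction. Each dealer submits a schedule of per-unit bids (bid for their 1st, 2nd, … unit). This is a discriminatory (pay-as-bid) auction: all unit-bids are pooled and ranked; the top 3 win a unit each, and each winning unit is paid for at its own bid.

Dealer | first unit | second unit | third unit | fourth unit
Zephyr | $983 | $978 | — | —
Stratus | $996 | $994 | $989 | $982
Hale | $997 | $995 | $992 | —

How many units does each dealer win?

Pooled unit-bids ranked (top 3): 997 (Hale-1), 996 (Stratus-1), 995 (Hale-2)
Next rejected bid: $994 (not a price — pay-as-bid).
Allocation: Hale 2, Stratus 1.

Hale 2, Stratus 1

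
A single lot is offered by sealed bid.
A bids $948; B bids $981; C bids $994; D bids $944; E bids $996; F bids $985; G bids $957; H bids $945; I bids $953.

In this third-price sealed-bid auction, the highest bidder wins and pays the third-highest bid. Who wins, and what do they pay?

E pays $985

Rule: the highest bidder wins and pays the third-highest bid.
Bids in order: 996 (E) > 994 (C) > 985 (F) > 981 (B) > 957 (G) > 953 (I) > …
E is highest; pays the third-highest bid, $985.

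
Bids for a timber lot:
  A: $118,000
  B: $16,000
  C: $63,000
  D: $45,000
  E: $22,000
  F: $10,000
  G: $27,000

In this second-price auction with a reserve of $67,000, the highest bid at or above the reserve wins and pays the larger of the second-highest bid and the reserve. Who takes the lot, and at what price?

Bids in order: 118,000 (A) > 63,000 (C) > 45,000 (D) > 27,000 (G) > 22,000 (E) > 16,000 (B) > …
A has the top bid at or above the reserve ($118,000).
Second-highest bid $63,000 is below the reserve $67,000, so the reserve binds → payment $67,000.

A pays $67,000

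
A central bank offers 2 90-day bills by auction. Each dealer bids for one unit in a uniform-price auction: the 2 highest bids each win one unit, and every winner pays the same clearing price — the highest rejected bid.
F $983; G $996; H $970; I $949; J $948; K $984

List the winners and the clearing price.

G, K; each pays $983

Bids ranked high→low: 996 (G), 984 (K), 983 (F), 970 (H), …
The 2 highest are G, K.
Highest unsuccessful bid: $983 → clearing price.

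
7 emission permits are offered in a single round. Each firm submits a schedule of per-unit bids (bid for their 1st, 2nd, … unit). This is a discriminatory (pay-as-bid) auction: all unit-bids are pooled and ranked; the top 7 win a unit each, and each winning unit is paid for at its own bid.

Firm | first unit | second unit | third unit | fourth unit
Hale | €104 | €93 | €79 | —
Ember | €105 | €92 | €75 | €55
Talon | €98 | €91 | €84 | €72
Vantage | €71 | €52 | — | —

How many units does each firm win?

All unit-bids, highest first — top 7: 105 (Ember-1), 104 (Hale-1), 98 (Talon-1), 93 (Hale-2), 92 (Ember-2), 91 (Talon-2), 84 (Talon-3)
Next rejected bid: €79 (not a price — pay-as-bid).
Allocation: Ember 2, Hale 2, Talon 3.

Ember 2, Hale 2, Talon 3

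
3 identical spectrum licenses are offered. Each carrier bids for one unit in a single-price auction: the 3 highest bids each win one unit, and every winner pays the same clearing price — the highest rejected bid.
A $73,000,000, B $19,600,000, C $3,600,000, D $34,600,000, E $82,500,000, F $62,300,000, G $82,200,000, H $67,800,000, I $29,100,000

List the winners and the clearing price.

E, G, A; each pays $67,800,000

Ordering the bids: 82,500,000 (E), 82,200,000 (G), 73,000,000 (A), 67,800,000 (H), 62,300,000 (F), …
Top 3: E, G, A.
First losing bid is H's $67,800,000, which sets the uniform price.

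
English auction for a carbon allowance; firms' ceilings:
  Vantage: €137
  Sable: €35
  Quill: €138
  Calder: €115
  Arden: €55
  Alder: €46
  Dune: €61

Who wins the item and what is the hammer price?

Quill wins at €137

Sorting limits: 138 (Quill) > 137 (Vantage) > 115 (Calder) > 61 (Dune) > 55 (Arden) > 46 (Alder) > …
Once the price passes €137, only Quill is left; the hammer falls at Vantage's limit of €137.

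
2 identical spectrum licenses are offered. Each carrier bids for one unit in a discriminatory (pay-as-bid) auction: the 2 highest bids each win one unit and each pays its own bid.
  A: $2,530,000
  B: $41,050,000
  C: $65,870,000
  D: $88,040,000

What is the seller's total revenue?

Total revenue: $153,910,000

Bids ranked high→low: 88,040,000 (D), 65,870,000 (C), 41,050,000 (B), 2,530,000 (A)
The 2 highest are D, C.
Total revenue = 88,040,000 + 65,870,000 = $153,910,000.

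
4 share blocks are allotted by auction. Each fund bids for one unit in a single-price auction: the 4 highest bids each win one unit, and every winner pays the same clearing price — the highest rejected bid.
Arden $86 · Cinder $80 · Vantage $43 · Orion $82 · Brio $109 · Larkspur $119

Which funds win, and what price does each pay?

Sorting: 119 (Larkspur), 109 (Brio), 86 (Arden), 82 (Orion), 80 (Cinder), 43 (Vantage)
Winners (4 units): Larkspur, Brio, Arden, Orion.
Clearing price = highest rejected bid = $80.

Larkspur, Brio, Arden, Orion; each pays $80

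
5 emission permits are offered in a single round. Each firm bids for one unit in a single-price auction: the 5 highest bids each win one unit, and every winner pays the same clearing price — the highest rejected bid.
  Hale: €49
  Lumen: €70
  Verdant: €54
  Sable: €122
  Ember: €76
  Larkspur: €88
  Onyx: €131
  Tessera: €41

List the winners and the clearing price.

Onyx, Sable, Larkspur, Ember, Lumen; each pays €54

Sorting: 131 (Onyx), 122 (Sable), 88 (Larkspur), 76 (Ember), 70 (Lumen), 54 (Verdant), 49 (Hale), …
Winners (5 units): Onyx, Sable, Larkspur, Ember, Lumen.
First losing bid is Verdant's €54, which sets the uniform price.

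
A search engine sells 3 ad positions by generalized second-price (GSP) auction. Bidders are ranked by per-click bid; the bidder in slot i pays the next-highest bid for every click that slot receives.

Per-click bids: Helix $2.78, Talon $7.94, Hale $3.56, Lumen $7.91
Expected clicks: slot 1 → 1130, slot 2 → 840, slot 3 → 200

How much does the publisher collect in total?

Per-click bids in order: $7.94 (Talon) > $7.91 (Lumen) > $3.56 (Hale) > $2.78 (Helix)
Slot 1: Talon pays $7.91 × 1130 = $8938.30
Slot 2: Lumen pays $3.56 × 840 = $2990.40
Slot 3: Hale pays $2.78 × 200 = $556.00
Total = $12484.70

Total revenue: $12484.70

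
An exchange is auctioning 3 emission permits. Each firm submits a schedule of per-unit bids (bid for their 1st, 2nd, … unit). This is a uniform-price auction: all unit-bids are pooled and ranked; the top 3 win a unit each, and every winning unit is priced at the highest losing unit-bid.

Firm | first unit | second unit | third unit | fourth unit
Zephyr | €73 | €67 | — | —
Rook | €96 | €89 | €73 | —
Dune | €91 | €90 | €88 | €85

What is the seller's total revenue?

Total revenue: €267

All unit-bids, highest first — top 3: 96 (Rook-1), 91 (Dune-1), 90 (Dune-2)
First bid not allocated: €89.
Allocation: Dune 2, Rook 1. Every unit priced at €89.
Revenue = 3 × 89 = €267.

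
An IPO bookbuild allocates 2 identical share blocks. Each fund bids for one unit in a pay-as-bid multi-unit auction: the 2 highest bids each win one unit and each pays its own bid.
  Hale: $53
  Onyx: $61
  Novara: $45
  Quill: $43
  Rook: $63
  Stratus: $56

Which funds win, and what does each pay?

Bids ranked high→low: 63 (Rook), 61 (Onyx), 56 (Stratus), 53 (Hale), …
Top 2: Rook, Onyx.
Each winner pays its own bid: Rook $63, Onyx $61.

Rook $63, Onyx $61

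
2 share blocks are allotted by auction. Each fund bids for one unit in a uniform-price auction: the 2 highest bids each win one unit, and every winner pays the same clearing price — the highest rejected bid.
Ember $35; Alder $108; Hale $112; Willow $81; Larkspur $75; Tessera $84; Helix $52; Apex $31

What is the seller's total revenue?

Ordering the bids: 112 (Hale), 108 (Alder), 84 (Tessera), 81 (Willow), …
The 2 highest are Hale, Alder.
Clearing price = highest rejected bid = $84.
Total revenue = 2 × $84 = $168.

Total revenue: $168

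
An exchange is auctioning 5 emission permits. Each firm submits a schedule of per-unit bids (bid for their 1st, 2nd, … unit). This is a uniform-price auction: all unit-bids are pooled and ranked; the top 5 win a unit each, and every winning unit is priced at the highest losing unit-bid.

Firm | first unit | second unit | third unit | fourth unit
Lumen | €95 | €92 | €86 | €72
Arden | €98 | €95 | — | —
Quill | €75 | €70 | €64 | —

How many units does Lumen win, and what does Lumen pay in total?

Lumen: 3 units, pays €225

All unit-bids, highest first — top 5: 98 (Arden-1), 95 (Lumen-1), 95 (Arden-2), 92 (Lumen-2), 86 (Lumen-3)
First bid not allocated: €75.
Lumen wins 3 unit(s) at €75 each.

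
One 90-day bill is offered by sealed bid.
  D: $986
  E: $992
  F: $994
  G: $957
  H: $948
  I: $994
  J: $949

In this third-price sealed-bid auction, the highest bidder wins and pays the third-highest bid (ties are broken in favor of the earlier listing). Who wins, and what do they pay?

Third-price sealed-bid auction: the highest bidder wins and pays the third-highest bid.
Bids ranked: 994 (F) > 994 (I) > 992 (E) > 986 (D) > 957 (G) > 949 (J) > …
Tie at $994 → F wins by tie-break.
F is highest; pays the third-highest bid, $992.

F pays $992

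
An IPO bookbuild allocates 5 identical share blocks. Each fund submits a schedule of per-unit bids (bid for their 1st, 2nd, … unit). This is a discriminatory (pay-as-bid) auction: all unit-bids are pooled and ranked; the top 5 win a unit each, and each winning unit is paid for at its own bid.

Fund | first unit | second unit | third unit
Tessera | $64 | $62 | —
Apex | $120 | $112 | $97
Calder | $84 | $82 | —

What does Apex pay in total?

All unit-bids, highest first — top 5: 120 (Apex-1), 112 (Apex-2), 97 (Apex-3), 84 (Calder-1), 82 (Calder-2)
Next rejected bid: $64 (not a price — pay-as-bid).
Apex's winning unit-bids: 120 + 112 + 97 = $329.

Apex pays $329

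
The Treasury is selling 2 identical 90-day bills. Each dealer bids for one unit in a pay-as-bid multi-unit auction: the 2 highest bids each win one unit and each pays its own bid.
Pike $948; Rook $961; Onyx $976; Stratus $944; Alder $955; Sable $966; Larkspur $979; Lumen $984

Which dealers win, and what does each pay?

Lumen $984, Larkspur $979

Sorting: 984 (Lumen), 979 (Larkspur), 976 (Onyx), 966 (Sable), …
Winners (2 units): Lumen, Larkspur.
Each winner pays its own bid: Lumen $984, Larkspur $979.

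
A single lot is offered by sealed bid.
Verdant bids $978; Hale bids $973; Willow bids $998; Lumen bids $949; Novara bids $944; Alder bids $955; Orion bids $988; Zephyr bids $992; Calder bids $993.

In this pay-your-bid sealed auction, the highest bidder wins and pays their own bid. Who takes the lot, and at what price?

Rule: the highest bidder wins and pays their own bid.
Bids ranked: 998 (Willow) > 993 (Calder) > 992 (Zephyr) > 988 (Orion) > 978 (Verdant) > 973 (Hale) > …
First-price: Willow pays what they bid, $998.

Willow pays $998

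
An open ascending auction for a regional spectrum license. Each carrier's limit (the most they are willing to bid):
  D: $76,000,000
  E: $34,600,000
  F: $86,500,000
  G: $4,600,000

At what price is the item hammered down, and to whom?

F wins at $76,000,000

Limits ranked: 86,500,000 (F) > 76,000,000 (D) > 34,600,000 (E) > 4,600,000 (G)
D is the last rival to drop out, at $76,000,000; F remains and wins at that price.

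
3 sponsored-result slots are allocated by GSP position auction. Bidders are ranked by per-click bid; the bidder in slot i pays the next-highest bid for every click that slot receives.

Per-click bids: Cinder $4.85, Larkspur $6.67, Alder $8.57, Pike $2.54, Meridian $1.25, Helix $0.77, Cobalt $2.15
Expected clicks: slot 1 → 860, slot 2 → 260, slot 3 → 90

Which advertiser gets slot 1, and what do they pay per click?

Alder; $6.67 per click

Ranked by bid: $8.57 (Alder) > $6.67 (Larkspur) > $4.85 (Cinder) > $2.54 (Pike) > …
Slot 1 goes to the first-ranked bidder, Alder, who pays the next bid down: $6.67/click.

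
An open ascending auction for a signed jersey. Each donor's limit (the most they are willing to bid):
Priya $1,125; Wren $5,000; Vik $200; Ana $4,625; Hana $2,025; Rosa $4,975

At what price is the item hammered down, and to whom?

Wren wins at $4,975

Rule: the price rises until one bidder remains; the winner pays the price at which the last rival dropped out.
Sorting limits: 5,000 (Wren) > 4,975 (Rosa) > 4,625 (Ana) > 2,025 (Hana) > 1,125 (Priya) > 200 (Vik)
Rosa is the last rival to drop out, at $4,975; Wren remains and wins at that price.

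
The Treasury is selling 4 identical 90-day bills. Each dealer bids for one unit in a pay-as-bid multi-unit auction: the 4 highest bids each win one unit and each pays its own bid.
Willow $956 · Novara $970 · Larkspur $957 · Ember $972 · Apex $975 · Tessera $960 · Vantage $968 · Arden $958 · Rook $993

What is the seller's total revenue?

Total revenue: $3,910

Bids ranked high→low: 993 (Rook), 975 (Apex), 972 (Ember), 970 (Novara), 968 (Vantage), 960 (Tessera), …
The 4 highest are Rook, Apex, Ember, Novara.
Total revenue = 993 + 975 + 972 + 970 = $3,910.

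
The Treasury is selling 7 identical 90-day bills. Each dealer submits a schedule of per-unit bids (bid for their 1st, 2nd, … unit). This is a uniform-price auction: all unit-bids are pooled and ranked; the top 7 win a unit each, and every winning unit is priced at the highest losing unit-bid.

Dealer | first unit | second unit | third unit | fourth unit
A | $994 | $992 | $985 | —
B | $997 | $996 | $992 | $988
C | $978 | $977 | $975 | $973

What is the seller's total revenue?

Pooled unit-bids ranked (top 7): 997 (B-1), 996 (B-2), 994 (A-1), 992 (A-2), 992 (B-3), 988 (B-4), 985 (A-3)
The (k+1)-th unit-bid is $978.
Allocation: A 3, B 4. Every unit priced at $978.
Revenue = 7 × 978 = $6,846.

Total revenue: $6,846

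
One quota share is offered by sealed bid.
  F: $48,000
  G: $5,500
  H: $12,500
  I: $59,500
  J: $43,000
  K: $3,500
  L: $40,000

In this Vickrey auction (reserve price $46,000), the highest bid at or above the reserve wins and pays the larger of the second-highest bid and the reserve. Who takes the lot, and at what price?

Rule: the highest bid at or above the reserve wins and pays the larger of the second-highest bid and the reserve.
Sorting bids: 59,500 (I) > 48,000 (F) > 43,000 (J) > 40,000 (L) > 12,500 (H) > 5,500 (G) > …
I has the top bid at or above the reserve ($59,500).
Second-highest bid $48,000 exceeds the reserve $46,000 → payment $48,000.

I pays $48,000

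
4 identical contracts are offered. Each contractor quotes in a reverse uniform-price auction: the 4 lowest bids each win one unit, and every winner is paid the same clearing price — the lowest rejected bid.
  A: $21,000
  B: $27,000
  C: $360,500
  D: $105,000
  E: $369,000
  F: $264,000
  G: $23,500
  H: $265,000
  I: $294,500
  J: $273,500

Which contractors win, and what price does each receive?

Bids ranked low→high: 21,000 (A), 23,500 (G), 27,000 (B), 105,000 (D), 264,000 (F), 265,000 (H), …
Lowest 4: A, G, B, D.
Lowest unsuccessful bid: $264,000 → clearing price.

A, G, B, D; each is paid $264,000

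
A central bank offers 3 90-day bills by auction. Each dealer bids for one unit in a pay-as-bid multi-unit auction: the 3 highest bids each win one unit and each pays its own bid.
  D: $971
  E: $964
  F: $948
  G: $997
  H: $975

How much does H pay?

H pays $975

Bids ranked high→low: 997 (G), 975 (H), 971 (D), 964 (E), 948 (F)
The 3 highest are G, H, D.
H wins → own bid $975.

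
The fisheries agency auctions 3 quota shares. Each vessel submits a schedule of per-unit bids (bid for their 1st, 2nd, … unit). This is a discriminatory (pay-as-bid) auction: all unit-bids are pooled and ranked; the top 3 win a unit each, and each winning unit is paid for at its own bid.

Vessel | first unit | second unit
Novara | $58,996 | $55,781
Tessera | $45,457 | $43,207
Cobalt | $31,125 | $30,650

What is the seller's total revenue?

Total revenue: $160,234

Merging the schedules and taking the best 3: 58,996 (Novara-1), 55,781 (Novara-2), 45,457 (Tessera-1)
Next rejected bid: $43,207 (not a price — pay-as-bid).
Each winning unit pays its own bid.
Revenue = 58,996 + 55,781 + 45,457 = $160,234.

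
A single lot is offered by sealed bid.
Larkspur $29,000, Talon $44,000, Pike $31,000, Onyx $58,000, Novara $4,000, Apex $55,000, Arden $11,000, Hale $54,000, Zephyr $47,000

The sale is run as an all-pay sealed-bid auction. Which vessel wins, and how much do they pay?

Sorting bids: 58,000 (Onyx) > 55,000 (Apex) > 54,000 (Hale) > 47,000 (Zephyr) > 44,000 (Talon) > 31,000 (Pike) > …
Onyx is highest and takes the item; every bidder forfeits their bid.

Onyx pays $58,000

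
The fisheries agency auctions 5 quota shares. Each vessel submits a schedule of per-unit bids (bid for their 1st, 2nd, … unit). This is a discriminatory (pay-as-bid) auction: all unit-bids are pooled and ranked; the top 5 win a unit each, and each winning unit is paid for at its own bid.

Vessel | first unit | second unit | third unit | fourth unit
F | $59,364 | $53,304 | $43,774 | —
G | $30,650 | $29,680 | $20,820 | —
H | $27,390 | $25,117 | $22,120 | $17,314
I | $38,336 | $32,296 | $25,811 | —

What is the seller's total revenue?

Total revenue: $227,074

Pooled unit-bids ranked (top 5): 59,364 (F-1), 53,304 (F-2), 43,774 (F-3), 38,336 (I-1), 32,296 (I-2)
Next rejected bid: $30,650 (not a price — pay-as-bid).
Each winning unit pays its own bid.
Revenue = 59,364 + 53,304 + 43,774 + 38,336 + 32,296 = $227,074.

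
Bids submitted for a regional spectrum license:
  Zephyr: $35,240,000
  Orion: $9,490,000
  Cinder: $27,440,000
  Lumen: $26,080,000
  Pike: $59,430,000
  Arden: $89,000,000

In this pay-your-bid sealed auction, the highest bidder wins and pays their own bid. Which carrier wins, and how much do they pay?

Bids in order: 89,000,000 (Arden) > 59,430,000 (Pike) > 35,240,000 (Zephyr) > 27,440,000 (Cinder) > 26,080,000 (Lumen) > 9,490,000 (Orion)
Arden is highest → pays own bid, $89,000,000.

Arden pays $89,000,000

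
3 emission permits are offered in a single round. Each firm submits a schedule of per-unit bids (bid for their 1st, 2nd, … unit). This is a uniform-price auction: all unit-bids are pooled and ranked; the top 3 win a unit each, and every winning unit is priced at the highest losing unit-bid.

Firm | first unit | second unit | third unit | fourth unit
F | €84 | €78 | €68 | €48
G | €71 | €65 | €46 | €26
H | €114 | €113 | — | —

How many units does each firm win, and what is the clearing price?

All unit-bids, highest first — top 3: 114 (H-1), 113 (H-2), 84 (F-1)
First bid not allocated: €78.
Allocation: F 1, H 2.

F 1, H 2; clearing price €78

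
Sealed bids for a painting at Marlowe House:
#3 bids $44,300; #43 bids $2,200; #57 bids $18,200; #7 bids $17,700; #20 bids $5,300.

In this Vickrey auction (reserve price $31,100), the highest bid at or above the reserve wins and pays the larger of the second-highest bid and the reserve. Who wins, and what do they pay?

#3 pays $31,100

Bids ranked: 44,300 (#3) > 18,200 (#57) > 17,700 (#7) > 5,300 (#20) > 2,200 (#43)
Highest eligible bid: #3 at $44,300.
max(second-highest $18,200, reserve $31,100) = $31,100.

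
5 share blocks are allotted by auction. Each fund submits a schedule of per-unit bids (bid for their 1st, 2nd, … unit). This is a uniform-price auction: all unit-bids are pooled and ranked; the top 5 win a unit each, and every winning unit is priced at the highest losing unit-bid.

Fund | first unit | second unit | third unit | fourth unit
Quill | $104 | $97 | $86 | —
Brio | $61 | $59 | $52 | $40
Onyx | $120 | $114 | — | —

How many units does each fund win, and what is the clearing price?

Merging the schedules and taking the best 5: 120 (Onyx-1), 114 (Onyx-2), 104 (Quill-1), 97 (Quill-2), 86 (Quill-3)
The (k+1)-th unit-bid is $61.
Allocation: Onyx 2, Quill 3.

Onyx 2, Quill 3; clearing price $61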